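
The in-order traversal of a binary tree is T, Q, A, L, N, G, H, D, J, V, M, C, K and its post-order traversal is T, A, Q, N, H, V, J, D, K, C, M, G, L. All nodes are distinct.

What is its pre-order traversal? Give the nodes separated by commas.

The last element of post-order is the root; it splits in-order into left and right subtrees.
Root L: left subtree has 3 nodes {T, Q, A}, right has 9 {N, G, H, D, J, V, M, C, K}.
  Root Q: left subtree has 1 node {T}, right has 1 {A}.
  Root G: left subtree has 1 node {N}, right has 7 {H, D, J, V, M, C, K}.
    Root M: left subtree has 4 nodes {H, D, J, V}, right has 2 {C, K}.
      Root D: left subtree has 1 node {H}, right has 2 {J, V}.
        Root J: left subtree has 0 nodes { }, right has 1 {V}.
      Root C: left subtree has 0 nodes { }, right has 1 {K}.

L, Q, T, A, G, N, M, D, H, J, V, C, K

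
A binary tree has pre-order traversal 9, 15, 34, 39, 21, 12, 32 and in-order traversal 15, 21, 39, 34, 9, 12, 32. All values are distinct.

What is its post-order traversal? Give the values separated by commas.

21, 39, 34, 15, 32, 12, 9

The first element of pre-order is the root; it splits in-order into left and right subtrees.
Root 9: left subtree has 4 nodes {15, 21, 39, 34}, right has 2 {12, 32}.
  Root 15: left subtree has 0 nodes { }, right has 3 {21, 39, 34}.
    Root 34: left subtree has 2 nodes {21, 39}, right has 0 { }.
      Root 39: left subtree has 1 node {21}, right has 0 { }.
  Root 12: left subtree has 0 nodes { }, right has 1 {32}.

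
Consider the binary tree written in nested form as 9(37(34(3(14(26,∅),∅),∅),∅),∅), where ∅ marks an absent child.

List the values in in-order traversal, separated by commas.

26, 14, 3, 34, 37, 9

In-order visits the left subtree, then the node, then the right subtree.
At 9: go left to 37.
  At 37: go left to 34.
    At 34: go left to 3.
      At 3: go left to 14.
        At 14: go left to 26.
          26 is a leaf — visit 26.
        Visit 14.
        At 14: no right child.
      Visit 3.
      At 3: no right child.
    Visit 34.
    At 34: no right child.
  Visit 37.
  At 37: no right child.
Visit 9.
At 9: no right child.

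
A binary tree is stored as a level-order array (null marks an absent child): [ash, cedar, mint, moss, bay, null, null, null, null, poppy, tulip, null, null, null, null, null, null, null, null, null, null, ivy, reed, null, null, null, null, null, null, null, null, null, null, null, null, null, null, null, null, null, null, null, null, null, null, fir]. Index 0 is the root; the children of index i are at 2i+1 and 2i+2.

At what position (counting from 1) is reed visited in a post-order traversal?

5

Post-order visits the left subtree, then the right subtree, then the node.
At ash: go left to cedar.
  At cedar: go left to moss.
    moss is a leaf — visit moss.
  At cedar: go right to bay.
    At bay: go left to poppy.
      poppy is a leaf — visit poppy.
    At bay: go right to tulip.
      At tulip: go left to ivy.
        ivy is a leaf — visit ivy.
      At tulip: go right to reed.
        At reed: go left to fir.
          fir is a leaf — visit fir.
        At reed: no right child.
        Visit reed.
      Visit tulip.
    Visit bay.
  Visit cedar.
At ash: go right to mint.
  mint is a leaf — visit mint.
Visit ash.
Full post-order sequence: moss, poppy, ivy, fir, reed, tulip, bay, cedar, mint, ash.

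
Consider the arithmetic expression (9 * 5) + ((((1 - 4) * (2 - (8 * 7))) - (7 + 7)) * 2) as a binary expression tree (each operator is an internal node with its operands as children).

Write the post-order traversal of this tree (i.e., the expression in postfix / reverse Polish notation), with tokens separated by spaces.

Post-order on an expression tree gives postfix notation: for each operator, emit left operand, right operand, then the operator.

9 5 * 1 4 - 2 8 7 * - * 7 7 + - 2 * +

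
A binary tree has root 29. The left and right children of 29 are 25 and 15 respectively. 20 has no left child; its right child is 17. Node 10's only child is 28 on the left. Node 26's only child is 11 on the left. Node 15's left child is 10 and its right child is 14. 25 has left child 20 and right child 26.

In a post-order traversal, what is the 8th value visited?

14

Post-order visits the left subtree, then the right subtree, then the node.
At 29: go left to 25.
  At 25: go left to 20.
    At 20: no left child.
    At 20: go right to 17.
      17 is a leaf — visit 17.
    Visit 20.
  At 25: go right to 26.
    At 26: go left to 11.
      11 is a leaf — visit 11.
    At 26: no right child.
    Visit 26.
  Visit 25.
At 29: go right to 15.
  At 15: go left to 10.
    At 10: go left to 28.
      28 is a leaf — visit 28.
    At 10: no right child.
    Visit 10.
  At 15: go right to 14.
    14 is a leaf — visit 14.
  Visit 15.
Visit 29.
Full post-order sequence: 17, 20, 11, 26, 25, 28, 10, 14, 15, 29.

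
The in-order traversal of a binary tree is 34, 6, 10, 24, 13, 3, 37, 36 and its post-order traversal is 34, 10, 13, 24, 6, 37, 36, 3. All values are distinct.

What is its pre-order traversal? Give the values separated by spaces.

The last element of post-order is the root; it splits in-order into left and right subtrees.
Root 3: left subtree has 5 nodes {34, 6, 10, 24, 13}, right has 2 {37, 36}.
  Root 6: left subtree has 1 node {34}, right has 3 {10, 24, 13}.
    Root 24: left subtree has 1 node {10}, right has 1 {13}.
  Root 36: left subtree has 1 node {37}, right has 0 { }.

3 6 34 24 10 13 36 37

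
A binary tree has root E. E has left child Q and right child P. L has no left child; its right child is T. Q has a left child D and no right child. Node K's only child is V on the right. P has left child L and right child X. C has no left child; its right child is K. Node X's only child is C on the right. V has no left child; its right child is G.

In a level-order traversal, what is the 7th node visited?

T

Level-order visits nodes level by level from the root, left to right within each level.
Level 0: E
Level 1: Q, P
Level 2: D, L, X
Level 3: T, C
Level 4: K
Level 5: V
Level 6: G
Full level-order sequence: E, Q, P, D, L, X, T, C, K, V, G.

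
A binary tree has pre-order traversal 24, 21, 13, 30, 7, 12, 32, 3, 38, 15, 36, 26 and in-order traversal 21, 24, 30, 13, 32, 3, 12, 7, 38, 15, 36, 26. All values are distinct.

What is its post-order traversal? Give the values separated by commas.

21, 30, 3, 32, 12, 26, 36, 15, 38, 7, 13, 24

The first element of pre-order is the root; it splits in-order into left and right subtrees.
Root 24: left subtree has 1 node {21}, right has 10 {30, 13, 32, 3, 12, 7, 38, 15, 36, 26}.
  Root 13: left subtree has 1 node {30}, right has 8 {32, 3, 12, 7, 38, 15, 36, 26}.
    Root 7: left subtree has 3 nodes {32, 3, 12}, right has 4 {38, 15, 36, 26}.
      Root 12: left subtree has 2 nodes {32, 3}, right has 0 { }.
        Root 32: left subtree has 0 nodes { }, right has 1 {3}.
      Root 38: left subtree has 0 nodes { }, right has 3 {15, 36, 26}.
        Root 15: left subtree has 0 nodes { }, right has 2 {36, 26}.
          Root 36: left subtree has 0 nodes { }, right has 1 {26}.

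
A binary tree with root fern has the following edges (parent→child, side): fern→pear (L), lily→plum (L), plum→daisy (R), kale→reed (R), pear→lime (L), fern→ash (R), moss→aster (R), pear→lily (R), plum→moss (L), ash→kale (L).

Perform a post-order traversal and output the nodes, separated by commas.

lime, aster, moss, daisy, plum, lily, pear, reed, kale, ash, fern

Post-order visits the left subtree, then the right subtree, then the node.
At fern: go left to pear.
  At pear: go left to lime.
    lime is a leaf — visit lime.
  At pear: go right to lily.
    At lily: go left to plum.
      At plum: go left to moss.
        At moss: no left child.
        At moss: go right to aster.
          aster is a leaf — visit aster.
        Visit moss.
      At plum: go right to daisy.
        daisy is a leaf — visit daisy.
      Visit plum.
    At lily: no right child.
    Visit lily.
  Visit pear.
At fern: go right to ash.
  At ash: go left to kale.
    At kale: no left child.
    At kale: go right to reed.
      reed is a leaf — visit reed.
    Visit kale.
  At ash: no right child.
  Visit ash.
Visit fern.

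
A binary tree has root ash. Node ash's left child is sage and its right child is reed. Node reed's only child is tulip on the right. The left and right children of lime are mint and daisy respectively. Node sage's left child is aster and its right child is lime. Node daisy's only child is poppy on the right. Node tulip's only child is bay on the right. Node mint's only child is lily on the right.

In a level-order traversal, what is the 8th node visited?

Level-order visits nodes level by level from the root, left to right within each level.
Level 0: ash
Level 1: sage, reed
Level 2: aster, lime, tulip
Level 3: mint, daisy, bay
Level 4: lily, poppy
Full level-order sequence: ash, sage, reed, aster, lime, tulip, mint, daisy, bay, lily, poppy.

daisy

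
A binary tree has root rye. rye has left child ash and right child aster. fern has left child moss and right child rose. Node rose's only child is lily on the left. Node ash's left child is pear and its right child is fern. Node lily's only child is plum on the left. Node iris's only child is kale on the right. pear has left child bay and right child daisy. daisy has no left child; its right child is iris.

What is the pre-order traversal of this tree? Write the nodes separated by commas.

rye, ash, pear, bay, daisy, iris, kale, fern, moss, rose, lily, plum, aster

Pre-order visits the node, then its left subtree, then its right subtree.
Visit rye.
At rye: go left to ash.
  Visit ash.
  At ash: go left to pear.
    Visit pear.
    At pear: go left to bay.
      bay is a leaf — visit bay.
    At pear: go right to daisy.
      Visit daisy.
      At daisy: no left child.
      At daisy: go right to iris.
        Visit iris.
        At iris: no left child.
        At iris: go right to kale.
          kale is a leaf — visit kale.
  At ash: go right to fern.
    Visit fern.
    At fern: go left to moss.
      moss is a leaf — visit moss.
    At fern: go right to rose.
      Visit rose.
      At rose: go left to lily.
        Visit lily.
        At lily: go left to plum.
          plum is a leaf — visit plum.
        At lily: no right child.
      At rose: no right child.
At rye: go right to aster.
  aster is a leaf — visit aster.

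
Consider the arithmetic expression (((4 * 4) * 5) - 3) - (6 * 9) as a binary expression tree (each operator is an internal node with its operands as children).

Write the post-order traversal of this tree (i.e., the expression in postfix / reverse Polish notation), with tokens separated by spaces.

4 4 * 5 * 3 - 6 9 * -

Post-order on an expression tree gives postfix notation: for each operator, emit left operand, right operand, then the operator.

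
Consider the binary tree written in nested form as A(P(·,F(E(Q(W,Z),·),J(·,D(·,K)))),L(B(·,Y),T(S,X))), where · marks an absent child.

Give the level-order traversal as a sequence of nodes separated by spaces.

Level-order visits nodes level by level from the root, left to right within each level.
Level 0: A
Level 1: P, L
Level 2: F, B, T
Level 3: E, J, Y, S, X
Level 4: Q, D
Level 5: W, Z, K

A P L F B T E J Y S X Q D W Z K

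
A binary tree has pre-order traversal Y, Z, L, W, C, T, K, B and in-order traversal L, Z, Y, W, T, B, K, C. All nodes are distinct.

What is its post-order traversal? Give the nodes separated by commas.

The first element of pre-order is the root; it splits in-order into left and right subtrees.
Root Y: left subtree has 2 nodes {L, Z}, right has 5 {W, T, B, K, C}.
  Root Z: left subtree has 1 node {L}, right has 0 { }.
  Root W: left subtree has 0 nodes { }, right has 4 {T, B, K, C}.
    Root C: left subtree has 3 nodes {T, B, K}, right has 0 { }.
      Root T: left subtree has 0 nodes { }, right has 2 {B, K}.
        Root K: left subtree has 1 node {B}, right has 0 { }.

L, Z, B, K, T, C, W, Y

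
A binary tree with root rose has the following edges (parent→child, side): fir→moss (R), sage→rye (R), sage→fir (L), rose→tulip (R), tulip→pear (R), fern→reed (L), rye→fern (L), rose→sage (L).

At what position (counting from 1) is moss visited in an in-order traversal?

In-order visits the left subtree, then the node, then the right subtree.
At rose: go left to sage.
  At sage: go left to fir.
    At fir: no left child.
    Visit fir.
    At fir: go right to moss.
      moss is a leaf — visit moss.
  Visit sage.
  At sage: go right to rye.
    At rye: go left to fern.
      At fern: go left to reed.
        reed is a leaf — visit reed.
      Visit fern.
      At fern: no right child.
    Visit rye.
    At rye: no right child.
Visit rose.
At rose: go right to tulip.
  At tulip: no left child.
  Visit tulip.
  At tulip: go right to pear.
    pear is a leaf — visit pear.
Full in-order sequence: fir, moss, sage, reed, fern, rye, rose, tulip, pear.

2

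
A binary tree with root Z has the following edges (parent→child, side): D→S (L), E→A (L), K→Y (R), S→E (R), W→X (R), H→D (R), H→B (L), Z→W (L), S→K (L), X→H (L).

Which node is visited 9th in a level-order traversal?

E

Level-order visits nodes level by level from the root, left to right within each level.
Level 0: Z
Level 1: W
Level 2: X
Level 3: H
Level 4: B, D
Level 5: S
Level 6: K, E
Level 7: Y, A
Full level-order sequence: Z, W, X, H, B, D, S, K, E, Y, A.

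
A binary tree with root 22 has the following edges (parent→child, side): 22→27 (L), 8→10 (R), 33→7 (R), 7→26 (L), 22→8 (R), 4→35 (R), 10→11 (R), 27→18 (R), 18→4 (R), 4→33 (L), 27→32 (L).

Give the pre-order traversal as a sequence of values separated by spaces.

22 27 32 18 4 33 7 26 35 8 10 11

Pre-order visits the node, then its left subtree, then its right subtree.
Visit 22.
At 22: go left to 27.
  Visit 27.
  At 27: go left to 32.
    32 is a leaf — visit 32.
  At 27: go right to 18.
    Visit 18.
    At 18: no left child.
    At 18: go right to 4.
      Visit 4.
      At 4: go left to 33.
        Visit 33.
        At 33: no left child.
        At 33: go right to 7.
          Visit 7.
          At 7: go left to 26.
            26 is a leaf — visit 26.
          At 7: no right child.
      At 4: go right to 35.
        35 is a leaf — visit 35.
At 22: go right to 8.
  Visit 8.
  At 8: no left child.
  At 8: go right to 10.
    Visit 10.
    At 10: no left child.
    At 10: go right to 11.
      11 is a leaf — visit 11.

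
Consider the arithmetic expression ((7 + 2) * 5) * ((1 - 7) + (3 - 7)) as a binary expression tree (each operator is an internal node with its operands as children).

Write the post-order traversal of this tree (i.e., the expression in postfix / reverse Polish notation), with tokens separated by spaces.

Post-order on an expression tree gives postfix notation: for each operator, emit left operand, right operand, then the operator.

7 2 + 5 * 1 7 - 3 7 - + *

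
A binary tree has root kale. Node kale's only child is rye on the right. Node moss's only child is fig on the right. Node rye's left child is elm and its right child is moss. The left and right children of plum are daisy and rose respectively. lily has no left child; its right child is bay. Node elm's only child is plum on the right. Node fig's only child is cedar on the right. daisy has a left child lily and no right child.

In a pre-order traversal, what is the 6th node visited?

lily

Pre-order visits the node, then its left subtree, then its right subtree.
Visit kale.
At kale: no left child.
At kale: go right to rye.
  Visit rye.
  At rye: go left to elm.
    Visit elm.
    At elm: no left child.
    At elm: go right to plum.
      Visit plum.
      At plum: go left to daisy.
        Visit daisy.
        At daisy: go left to lily.
          Visit lily.
          At lily: no left child.
          At lily: go right to bay.
            bay is a leaf — visit bay.
        At daisy: no right child.
      At plum: go right to rose.
        rose is a leaf — visit rose.
  At rye: go right to moss.
    Visit moss.
    At moss: no left child.
    At moss: go right to fig.
      Visit fig.
      At fig: no left child.
      At fig: go right to cedar.
        cedar is a leaf — visit cedar.
Full pre-order sequence: kale, rye, elm, plum, daisy, lily, bay, rose, moss, fig, cedar.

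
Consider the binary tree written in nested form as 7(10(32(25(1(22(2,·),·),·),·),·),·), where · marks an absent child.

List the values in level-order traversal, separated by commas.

7, 10, 32, 25, 1, 22, 2

Level-order visits nodes level by level from the root, left to right within each level.
Level 0: 7
Level 1: 10
Level 2: 32
Level 3: 25
Level 4: 1
Level 5: 22
Level 6: 2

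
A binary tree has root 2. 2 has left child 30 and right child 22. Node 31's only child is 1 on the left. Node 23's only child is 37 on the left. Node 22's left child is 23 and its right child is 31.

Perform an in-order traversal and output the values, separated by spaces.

In-order visits the left subtree, then the node, then the right subtree.
At 2: go left to 30.
  30 is a leaf — visit 30.
Visit 2.
At 2: go right to 22.
  At 22: go left to 23.
    At 23: go left to 37.
      37 is a leaf — visit 37.
    Visit 23.
    At 23: no right child.
  Visit 22.
  At 22: go right to 31.
    At 31: go left to 1.
      1 is a leaf — visit 1.
    Visit 31.
    At 31: no right child.

30 2 37 23 22 1 31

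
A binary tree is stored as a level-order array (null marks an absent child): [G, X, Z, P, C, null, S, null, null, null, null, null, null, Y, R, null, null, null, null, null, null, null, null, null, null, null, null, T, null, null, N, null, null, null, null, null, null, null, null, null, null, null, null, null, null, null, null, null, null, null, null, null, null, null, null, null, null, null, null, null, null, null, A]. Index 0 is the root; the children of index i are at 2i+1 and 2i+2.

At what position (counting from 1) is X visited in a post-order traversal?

3

Post-order visits the left subtree, then the right subtree, then the node.
At G: go left to X.
  At X: go left to P.
    P is a leaf — visit P.
  At X: go right to C.
    C is a leaf — visit C.
  Visit X.
At G: go right to Z.
  At Z: no left child.
  At Z: go right to S.
    At S: go left to Y.
      At Y: go left to T.
        T is a leaf — visit T.
      At Y: no right child.
      Visit Y.
    At S: go right to R.
      At R: no left child.
      At R: go right to N.
        At N: no left child.
        At N: go right to A.
          A is a leaf — visit A.
        Visit N.
      Visit R.
    Visit S.
  Visit Z.
Visit G.
Full post-order sequence: P, C, X, T, Y, A, N, R, S, Z, G.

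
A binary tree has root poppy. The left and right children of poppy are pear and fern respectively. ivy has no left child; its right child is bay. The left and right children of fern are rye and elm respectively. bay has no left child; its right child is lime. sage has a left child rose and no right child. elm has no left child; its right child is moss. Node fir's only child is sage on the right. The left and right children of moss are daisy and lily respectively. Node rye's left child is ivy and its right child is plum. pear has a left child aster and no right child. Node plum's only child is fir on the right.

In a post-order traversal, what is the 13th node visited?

Post-order visits the left subtree, then the right subtree, then the node.
At poppy: go left to pear.
  At pear: go left to aster.
    aster is a leaf — visit aster.
  At pear: no right child.
  Visit pear.
At poppy: go right to fern.
  At fern: go left to rye.
    At rye: go left to ivy.
      At ivy: no left child.
      At ivy: go right to bay.
        At bay: no left child.
        At bay: go right to lime.
          lime is a leaf — visit lime.
        Visit bay.
      Visit ivy.
    At rye: go right to plum.
      At plum: no left child.
      At plum: go right to fir.
        At fir: no left child.
        At fir: go right to sage.
          At sage: go left to rose.
            rose is a leaf — visit rose.
          At sage: no right child.
          Visit sage.
        Visit fir.
      Visit plum.
    Visit rye.
  At fern: go right to elm.
    At elm: no left child.
    At elm: go right to moss.
      At moss: go left to daisy.
        daisy is a leaf — visit daisy.
      At moss: go right to lily.
        lily is a leaf — visit lily.
      Visit moss.
    Visit elm.
  Visit fern.
Visit poppy.
Full post-order sequence: aster, pear, lime, bay, ivy, rose, sage, fir, plum, rye, daisy, lily, moss, elm, fern, poppy.

moss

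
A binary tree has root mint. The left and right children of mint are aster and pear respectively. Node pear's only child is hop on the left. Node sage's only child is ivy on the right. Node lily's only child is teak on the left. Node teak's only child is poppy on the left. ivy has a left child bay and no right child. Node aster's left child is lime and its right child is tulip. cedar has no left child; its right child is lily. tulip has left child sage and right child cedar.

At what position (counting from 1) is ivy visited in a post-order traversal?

3

Post-order visits the left subtree, then the right subtree, then the node.
At mint: go left to aster.
  At aster: go left to lime.
    lime is a leaf — visit lime.
  At aster: go right to tulip.
    At tulip: go left to sage.
      At sage: no left child.
      At sage: go right to ivy.
        At ivy: go left to bay.
          bay is a leaf — visit bay.
        At ivy: no right child.
        Visit ivy.
      Visit sage.
    At tulip: go right to cedar.
      At cedar: no left child.
      At cedar: go right to lily.
        At lily: go left to teak.
          At teak: go left to poppy.
            poppy is a leaf — visit poppy.
          At teak: no right child.
          Visit teak.
        At lily: no right child.
        Visit lily.
      Visit cedar.
    Visit tulip.
  Visit aster.
At mint: go right to pear.
  At pear: go left to hop.
    hop is a leaf — visit hop.
  At pear: no right child.
  Visit pear.
Visit mint.
Full post-order sequence: lime, bay, ivy, sage, poppy, teak, lily, cedar, tulip, aster, hop, pear, mint.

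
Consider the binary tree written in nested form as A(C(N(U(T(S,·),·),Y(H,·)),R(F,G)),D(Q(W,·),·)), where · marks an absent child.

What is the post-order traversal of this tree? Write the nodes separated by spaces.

S T U H Y N F G R C W Q D A

Post-order visits the left subtree, then the right subtree, then the node.
At A: go left to C.
  At C: go left to N.
    At N: go left to U.
      At U: go left to T.
        At T: go left to S.
          S is a leaf — visit S.
        At T: no right child.
        Visit T.
      At U: no right child.
      Visit U.
    At N: go right to Y.
      At Y: go left to H.
        H is a leaf — visit H.
      At Y: no right child.
      Visit Y.
    Visit N.
  At C: go right to R.
    At R: go left to F.
      F is a leaf — visit F.
    At R: go right to G.
      G is a leaf — visit G.
    Visit R.
  Visit C.
At A: go right to D.
  At D: go left to Q.
    At Q: go left to W.
      W is a leaf — visit W.
    At Q: no right child.
    Visit Q.
  At D: no right child.
  Visit D.
Visit A.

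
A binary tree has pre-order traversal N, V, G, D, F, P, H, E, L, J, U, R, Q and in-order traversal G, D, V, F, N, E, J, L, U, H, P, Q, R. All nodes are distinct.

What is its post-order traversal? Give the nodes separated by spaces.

The first element of pre-order is the root; it splits in-order into left and right subtrees.
Root N: left subtree has 4 nodes {G, D, V, F}, right has 8 {E, J, L, U, H, P, Q, R}.
  Root V: left subtree has 2 nodes {G, D}, right has 1 {F}.
    Root G: left subtree has 0 nodes { }, right has 1 {D}.
  Root P: left subtree has 5 nodes {E, J, L, U, H}, right has 2 {Q, R}.
    Root H: left subtree has 4 nodes {E, J, L, U}, right has 0 { }.
      Root E: left subtree has 0 nodes { }, right has 3 {J, L, U}.
        Root L: left subtree has 1 node {J}, right has 1 {U}.
    Root R: left subtree has 1 node {Q}, right has 0 { }.

D G F V J U L E H Q R P N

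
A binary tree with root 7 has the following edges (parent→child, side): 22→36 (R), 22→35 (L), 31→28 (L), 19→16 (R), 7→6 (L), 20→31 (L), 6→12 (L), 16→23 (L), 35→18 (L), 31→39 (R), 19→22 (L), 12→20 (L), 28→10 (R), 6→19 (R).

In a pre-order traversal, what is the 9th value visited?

19

Pre-order visits the node, then its left subtree, then its right subtree.
Visit 7.
At 7: go left to 6.
  Visit 6.
  At 6: go left to 12.
    Visit 12.
    At 12: go left to 20.
      Visit 20.
      At 20: go left to 31.
        Visit 31.
        At 31: go left to 28.
          Visit 28.
          At 28: no left child.
          At 28: go right to 10.
            10 is a leaf — visit 10.
        At 31: go right to 39.
          39 is a leaf — visit 39.
      At 20: no right child.
    At 12: no right child.
  At 6: go right to 19.
    Visit 19.
    At 19: go left to 22.
      Visit 22.
      At 22: go left to 35.
        Visit 35.
        At 35: go left to 18.
          18 is a leaf — visit 18.
        At 35: no right child.
      At 22: go right to 36.
        36 is a leaf — visit 36.
    At 19: go right to 16.
      Visit 16.
      At 16: go left to 23.
        23 is a leaf — visit 23.
      At 16: no right child.
At 7: no right child.
Full pre-order sequence: 7, 6, 12, 20, 31, 28, 10, 39, 19, 22, 35, 18, 36, 16, 23.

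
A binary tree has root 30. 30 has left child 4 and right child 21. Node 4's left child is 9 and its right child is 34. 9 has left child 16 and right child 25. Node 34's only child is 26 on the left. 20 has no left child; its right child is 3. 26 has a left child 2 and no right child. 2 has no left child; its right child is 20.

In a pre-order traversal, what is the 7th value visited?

26

Pre-order visits the node, then its left subtree, then its right subtree.
Visit 30.
At 30: go left to 4.
  Visit 4.
  At 4: go left to 9.
    Visit 9.
    At 9: go left to 16.
      16 is a leaf — visit 16.
    At 9: go right to 25.
      25 is a leaf — visit 25.
  At 4: go right to 34.
    Visit 34.
    At 34: go left to 26.
      Visit 26.
      At 26: go left to 2.
        Visit 2.
        At 2: no left child.
        At 2: go right to 20.
          Visit 20.
          At 20: no left child.
          At 20: go right to 3.
            3 is a leaf — visit 3.
      At 26: no right child.
    At 34: no right child.
At 30: go right to 21.
  21 is a leaf — visit 21.
Full pre-order sequence: 30, 4, 9, 16, 25, 34, 26, 2, 20, 3, 21.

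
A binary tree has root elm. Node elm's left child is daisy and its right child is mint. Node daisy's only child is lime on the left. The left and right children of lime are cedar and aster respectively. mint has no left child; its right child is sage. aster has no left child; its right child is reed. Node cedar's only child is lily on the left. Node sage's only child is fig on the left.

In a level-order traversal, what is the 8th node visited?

fig

Level-order visits nodes level by level from the root, left to right within each level.
Level 0: elm
Level 1: daisy, mint
Level 2: lime, sage
Level 3: cedar, aster, fig
Level 4: lily, reed
Full level-order sequence: elm, daisy, mint, lime, sage, cedar, aster, fig, lily, reed.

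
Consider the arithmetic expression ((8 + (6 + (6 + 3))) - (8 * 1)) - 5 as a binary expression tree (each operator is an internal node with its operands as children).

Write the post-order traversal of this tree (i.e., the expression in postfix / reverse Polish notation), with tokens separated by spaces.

8 6 6 3 + + + 8 1 * - 5 -

Post-order on an expression tree gives postfix notation: for each operator, emit left operand, right operand, then the operator.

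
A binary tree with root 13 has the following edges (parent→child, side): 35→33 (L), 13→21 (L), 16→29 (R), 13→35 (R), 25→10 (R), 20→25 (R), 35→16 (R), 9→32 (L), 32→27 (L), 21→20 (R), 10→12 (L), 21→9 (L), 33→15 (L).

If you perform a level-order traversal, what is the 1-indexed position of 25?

9

Level-order visits nodes level by level from the root, left to right within each level.
Level 0: 13
Level 1: 21, 35
Level 2: 9, 20, 33, 16
Level 3: 32, 25, 15, 29
Level 4: 27, 10
Level 5: 12
Full level-order sequence: 13, 21, 35, 9, 20, 33, 16, 32, 25, 15, 29, 27, 10, 12.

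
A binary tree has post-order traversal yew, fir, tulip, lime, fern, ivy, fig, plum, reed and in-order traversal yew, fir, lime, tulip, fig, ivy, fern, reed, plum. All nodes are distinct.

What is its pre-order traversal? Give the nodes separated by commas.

reed, fig, lime, fir, yew, tulip, ivy, fern, plum

The last element of post-order is the root; it splits in-order into left and right subtrees.
Root reed: left subtree has 7 nodes {yew, fir, lime, tulip, fig, ivy, fern}, right has 1 {plum}.
  Root fig: left subtree has 4 nodes {yew, fir, lime, tulip}, right has 2 {ivy, fern}.
    Root lime: left subtree has 2 nodes {yew, fir}, right has 1 {tulip}.
      Root fir: left subtree has 1 node {yew}, right has 0 { }.
    Root ivy: left subtree has 0 nodes { }, right has 1 {fern}.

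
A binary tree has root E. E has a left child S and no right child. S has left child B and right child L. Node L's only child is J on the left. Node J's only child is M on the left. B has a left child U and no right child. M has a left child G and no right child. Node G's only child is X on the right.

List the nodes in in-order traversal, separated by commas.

U, B, S, G, X, M, J, L, E

In-order visits the left subtree, then the node, then the right subtree.
At E: go left to S.
  At S: go left to B.
    At B: go left to U.
      U is a leaf — visit U.
    Visit B.
    At B: no right child.
  Visit S.
  At S: go right to L.
    At L: go left to J.
      At J: go left to M.
        At M: go left to G.
          At G: no left child.
          Visit G.
          At G: go right to X.
            X is a leaf — visit X.
        Visit M.
        At M: no right child.
      Visit J.
      At J: no right child.
    Visit L.
    At L: no right child.
Visit E.
At E: no right child.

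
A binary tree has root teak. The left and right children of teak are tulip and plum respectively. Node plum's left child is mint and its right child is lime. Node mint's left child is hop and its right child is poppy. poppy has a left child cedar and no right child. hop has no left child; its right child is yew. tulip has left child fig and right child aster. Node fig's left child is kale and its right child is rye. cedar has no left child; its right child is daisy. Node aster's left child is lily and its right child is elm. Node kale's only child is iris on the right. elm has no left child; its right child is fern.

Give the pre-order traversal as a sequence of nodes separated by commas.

Pre-order visits the node, then its left subtree, then its right subtree.
Visit teak.
At teak: go left to tulip.
  Visit tulip.
  At tulip: go left to fig.
    Visit fig.
    At fig: go left to kale.
      Visit kale.
      At kale: no left child.
      At kale: go right to iris.
        iris is a leaf — visit iris.
    At fig: go right to rye.
      rye is a leaf — visit rye.
  At tulip: go right to aster.
    Visit aster.
    At aster: go left to lily.
      lily is a leaf — visit lily.
    At aster: go right to elm.
      Visit elm.
      At elm: no left child.
      At elm: go right to fern.
        fern is a leaf — visit fern.
At teak: go right to plum.
  Visit plum.
  At plum: go left to mint.
    Visit mint.
    At mint: go left to hop.
      Visit hop.
      At hop: no left child.
      At hop: go right to yew.
        yew is a leaf — visit yew.
    At mint: go right to poppy.
      Visit poppy.
      At poppy: go left to cedar.
        Visit cedar.
        At cedar: no left child.
        At cedar: go right to daisy.
          daisy is a leaf — visit daisy.
      At poppy: no right child.
  At plum: go right to lime.
    lime is a leaf — visit lime.

teak, tulip, fig, kale, iris, rye, aster, lily, elm, fern, plum, mint, hop, yew, poppy, cedar, daisy, lime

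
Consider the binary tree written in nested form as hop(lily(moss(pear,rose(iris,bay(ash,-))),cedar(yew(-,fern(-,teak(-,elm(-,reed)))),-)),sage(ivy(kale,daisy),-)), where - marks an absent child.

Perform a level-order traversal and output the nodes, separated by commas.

hop, lily, sage, moss, cedar, ivy, pear, rose, yew, kale, daisy, iris, bay, fern, ash, teak, elm, reed

Level-order visits nodes level by level from the root, left to right within each level.
Level 0: hop
Level 1: lily, sage
Level 2: moss, cedar, ivy
Level 3: pear, rose, yew, kale, daisy
Level 4: iris, bay, fern
Level 5: ash, teak
Level 6: elm
Level 7: reed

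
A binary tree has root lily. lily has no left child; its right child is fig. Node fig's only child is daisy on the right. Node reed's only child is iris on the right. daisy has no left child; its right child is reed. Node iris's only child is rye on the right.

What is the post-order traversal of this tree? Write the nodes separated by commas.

Post-order visits the left subtree, then the right subtree, then the node.
At lily: no left child.
At lily: go right to fig.
  At fig: no left child.
  At fig: go right to daisy.
    At daisy: no left child.
    At daisy: go right to reed.
      At reed: no left child.
      At reed: go right to iris.
        At iris: no left child.
        At iris: go right to rye.
          rye is a leaf — visit rye.
        Visit iris.
      Visit reed.
    Visit daisy.
  Visit fig.
Visit lily.

rye, iris, reed, daisy, fig, lily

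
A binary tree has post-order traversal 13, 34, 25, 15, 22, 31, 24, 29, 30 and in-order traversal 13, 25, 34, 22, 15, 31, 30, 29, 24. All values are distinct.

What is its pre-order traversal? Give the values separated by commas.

30, 31, 22, 25, 13, 34, 15, 29, 24

The last element of post-order is the root; it splits in-order into left and right subtrees.
Root 30: left subtree has 6 nodes {13, 25, 34, 22, 15, 31}, right has 2 {29, 24}.
  Root 31: left subtree has 5 nodes {13, 25, 34, 22, 15}, right has 0 { }.
    Root 22: left subtree has 3 nodes {13, 25, 34}, right has 1 {15}.
      Root 25: left subtree has 1 node {13}, right has 1 {34}.
  Root 29: left subtree has 0 nodes { }, right has 1 {24}.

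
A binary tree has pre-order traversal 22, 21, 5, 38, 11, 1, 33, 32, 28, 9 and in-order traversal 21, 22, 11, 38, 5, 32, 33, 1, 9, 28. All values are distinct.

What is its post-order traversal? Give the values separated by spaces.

21 11 38 32 33 9 28 1 5 22

The first element of pre-order is the root; it splits in-order into left and right subtrees.
Root 22: left subtree has 1 node {21}, right has 8 {11, 38, 5, 32, 33, 1, 9, 28}.
  Root 5: left subtree has 2 nodes {11, 38}, right has 5 {32, 33, 1, 9, 28}.
    Root 38: left subtree has 1 node {11}, right has 0 { }.
    Root 1: left subtree has 2 nodes {32, 33}, right has 2 {9, 28}.
      Root 33: left subtree has 1 node {32}, right has 0 { }.
      Root 28: left subtree has 1 node {9}, right has 0 { }.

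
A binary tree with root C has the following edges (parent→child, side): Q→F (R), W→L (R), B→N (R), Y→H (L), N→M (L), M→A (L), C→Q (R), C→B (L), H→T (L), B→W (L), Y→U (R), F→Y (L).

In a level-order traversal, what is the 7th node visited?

L

Level-order visits nodes level by level from the root, left to right within each level.
Level 0: C
Level 1: B, Q
Level 2: W, N, F
Level 3: L, M, Y
Level 4: A, H, U
Level 5: T
Full level-order sequence: C, B, Q, W, N, F, L, M, Y, A, H, U, T.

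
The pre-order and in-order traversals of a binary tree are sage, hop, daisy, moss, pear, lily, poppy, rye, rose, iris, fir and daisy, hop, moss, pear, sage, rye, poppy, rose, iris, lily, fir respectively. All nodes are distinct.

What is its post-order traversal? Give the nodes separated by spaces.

daisy pear moss hop rye iris rose poppy fir lily sage

The first element of pre-order is the root; it splits in-order into left and right subtrees.
Root sage: left subtree has 4 nodes {daisy, hop, moss, pear}, right has 6 {rye, poppy, rose, iris, lily, fir}.
  Root hop: left subtree has 1 node {daisy}, right has 2 {moss, pear}.
    Root moss: left subtree has 0 nodes { }, right has 1 {pear}.
  Root lily: left subtree has 4 nodes {rye, poppy, rose, iris}, right has 1 {fir}.
    Root poppy: left subtree has 1 node {rye}, right has 2 {rose, iris}.
      Root rose: left subtree has 0 nodes { }, right has 1 {iris}.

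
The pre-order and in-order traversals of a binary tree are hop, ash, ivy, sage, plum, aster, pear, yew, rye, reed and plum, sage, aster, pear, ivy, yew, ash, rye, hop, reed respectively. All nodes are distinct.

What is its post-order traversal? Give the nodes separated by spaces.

The first element of pre-order is the root; it splits in-order into left and right subtrees.
Root hop: left subtree has 8 nodes {plum, sage, aster, pear, ivy, yew, ash, rye}, right has 1 {reed}.
  Root ash: left subtree has 6 nodes {plum, sage, aster, pear, ivy, yew}, right has 1 {rye}.
    Root ivy: left subtree has 4 nodes {plum, sage, aster, pear}, right has 1 {yew}.
      Root sage: left subtree has 1 node {plum}, right has 2 {aster, pear}.
        Root aster: left subtree has 0 nodes { }, right has 1 {pear}.

plum pear aster sage yew ivy rye ash reed hop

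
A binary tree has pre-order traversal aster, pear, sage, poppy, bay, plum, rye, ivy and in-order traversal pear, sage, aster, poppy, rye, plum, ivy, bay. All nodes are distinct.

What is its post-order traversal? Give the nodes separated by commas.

The first element of pre-order is the root; it splits in-order into left and right subtrees.
Root aster: left subtree has 2 nodes {pear, sage}, right has 5 {poppy, rye, plum, ivy, bay}.
  Root pear: left subtree has 0 nodes { }, right has 1 {sage}.
  Root poppy: left subtree has 0 nodes { }, right has 4 {rye, plum, ivy, bay}.
    Root bay: left subtree has 3 nodes {rye, plum, ivy}, right has 0 { }.
      Root plum: left subtree has 1 node {rye}, right has 1 {ivy}.

sage, pear, rye, ivy, plum, bay, poppy, aster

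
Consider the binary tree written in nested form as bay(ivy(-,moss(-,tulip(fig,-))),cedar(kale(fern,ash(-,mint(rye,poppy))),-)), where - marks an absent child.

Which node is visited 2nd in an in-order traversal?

In-order visits the left subtree, then the node, then the right subtree.
At bay: go left to ivy.
  At ivy: no left child.
  Visit ivy.
  At ivy: go right to moss.
    At moss: no left child.
    Visit moss.
    At moss: go right to tulip.
      At tulip: go left to fig.
        fig is a leaf — visit fig.
      Visit tulip.
      At tulip: no right child.
Visit bay.
At bay: go right to cedar.
  At cedar: go left to kale.
    At kale: go left to fern.
      fern is a leaf — visit fern.
    Visit kale.
    At kale: go right to ash.
      At ash: no left child.
      Visit ash.
      At ash: go right to mint.
        At mint: go left to rye.
          rye is a leaf — visit rye.
        Visit mint.
        At mint: go right to poppy.
          poppy is a leaf — visit poppy.
  Visit cedar.
  At cedar: no right child.
Full in-order sequence: ivy, moss, fig, tulip, bay, fern, kale, ash, rye, mint, poppy, cedar.

moss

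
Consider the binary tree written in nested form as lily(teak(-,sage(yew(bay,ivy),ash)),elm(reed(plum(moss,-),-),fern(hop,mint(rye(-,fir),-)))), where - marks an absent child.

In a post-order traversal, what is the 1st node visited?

Post-order visits the left subtree, then the right subtree, then the node.
At lily: go left to teak.
  At teak: no left child.
  At teak: go right to sage.
    At sage: go left to yew.
      At yew: go left to bay.
        bay is a leaf — visit bay.
      At yew: go right to ivy.
        ivy is a leaf — visit ivy.
      Visit yew.
    At sage: go right to ash.
      ash is a leaf — visit ash.
    Visit sage.
  Visit teak.
At lily: go right to elm.
  At elm: go left to reed.
    At reed: go left to plum.
      At plum: go left to moss.
        moss is a leaf — visit moss.
      At plum: no right child.
      Visit plum.
    At reed: no right child.
    Visit reed.
  At elm: go right to fern.
    At fern: go left to hop.
      hop is a leaf — visit hop.
    At fern: go right to mint.
      At mint: go left to rye.
        At rye: no left child.
        At rye: go right to fir.
          fir is a leaf — visit fir.
        Visit rye.
      At mint: no right child.
      Visit mint.
    Visit fern.
  Visit elm.
Visit lily.
Full post-order sequence: bay, ivy, yew, ash, sage, teak, moss, plum, reed, hop, fir, rye, mint, fern, elm, lily.

bay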